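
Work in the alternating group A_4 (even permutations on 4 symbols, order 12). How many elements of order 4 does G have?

0

No element of G has order 4 (even though 4 | 12).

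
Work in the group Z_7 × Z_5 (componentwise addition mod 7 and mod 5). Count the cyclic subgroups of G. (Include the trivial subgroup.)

Each element a generates a cyclic subgroup ⟨a⟩; distinct elements may generate the same one (a cyclic group of order d has φ(d) generators).
Cyclic subgroups by order — order 1: 1; order 5: 1; order 7: 1; order 35: 1.
Total: 4.

4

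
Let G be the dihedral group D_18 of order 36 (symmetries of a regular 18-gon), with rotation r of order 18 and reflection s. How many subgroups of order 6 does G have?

|G| = 36 and 6 | 36, so subgroups of order 6 are possible by Lagrange.
The subgroups of order 6 are: {e, r^6, r^12, r^4s, r^10s, r^16s}; {e, r^6, r^12, r^5s, r^11s, r^17s}; {e, r^6, r^12, s, r^6s, r^12s}; {e, r^6, r^12, rs, r^7s, r^13s}; … (7 in all).
So G has 7 subgroups of order 6.

7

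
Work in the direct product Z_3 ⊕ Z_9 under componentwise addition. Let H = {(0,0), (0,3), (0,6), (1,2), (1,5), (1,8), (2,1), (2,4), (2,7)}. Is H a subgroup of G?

Yes

|H| = 9 divides |G| = 27, consistent with Lagrange.
H contains the identity, every element's inverse is in H, and H is closed under +: it is a subgroup.
In fact H = ⟨(2,4)⟩.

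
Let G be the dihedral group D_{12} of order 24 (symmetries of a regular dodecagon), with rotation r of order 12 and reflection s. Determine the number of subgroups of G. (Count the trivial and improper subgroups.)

34

|G| = 24, so by Lagrange every subgroup order divides 24. Divisors: 1, 2, 3, 4, 6, 8, 12, 24.
Subgroups by order — order 1: 1; order 2: 13; order 3: 1; order 4: 7; order 6: 5; order 8: 3; order 12: 3; order 24: 1.
Total: 1 + 13 + 1 + 7 + 5 + 3 + 3 + 1 = 34.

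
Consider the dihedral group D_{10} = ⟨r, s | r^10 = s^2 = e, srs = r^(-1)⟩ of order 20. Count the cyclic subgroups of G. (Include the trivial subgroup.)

A cyclic subgroup of order d is generated by each of its φ(d) elements of order d, so the cyclic subgroups of order d number (#elements of order d)/φ(d).
Cyclic subgroups by order — order 1: 1; order 2: 11; order 5: 1; order 10: 1.
Total: 14.

14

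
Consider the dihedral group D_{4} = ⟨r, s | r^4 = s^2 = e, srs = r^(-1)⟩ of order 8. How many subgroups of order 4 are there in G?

|G| = 8 and 4 | 8, so subgroups of order 4 are possible by Lagrange.
The subgroups of order 4 are: {e, r, r^2, r^3}; {e, r^2, s, r^2s}; {e, r^2, rs, r^3s}.
So G has 3 subgroups of order 4.

3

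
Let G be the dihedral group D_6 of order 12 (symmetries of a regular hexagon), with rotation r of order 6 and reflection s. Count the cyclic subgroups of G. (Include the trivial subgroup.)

Group the elements of G by the cyclic subgroup they generate; each cyclic subgroup of order d accounts for φ(d) elements.
Cyclic subgroups by order — order 1: 1; order 2: 7; order 3: 1; order 6: 1.
Total: 10.

10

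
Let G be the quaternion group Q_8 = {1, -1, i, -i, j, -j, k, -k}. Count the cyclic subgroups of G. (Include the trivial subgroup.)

Each element a generates a cyclic subgroup ⟨a⟩; distinct elements may generate the same one (a cyclic group of order d has φ(d) generators).
Cyclic subgroups by order — order 1: 1; order 2: 1; order 4: 3.
Total: 5.

5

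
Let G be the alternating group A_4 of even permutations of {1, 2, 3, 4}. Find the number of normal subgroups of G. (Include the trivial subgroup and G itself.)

G has 10 subgroups. Checking conjugation-invariance by order — order 1: 1/1 normal; order 2: 0/3 normal; order 3: 0/4 normal; order 4: 1/1 normal; order 12: 1/1 normal.
Total normal subgroups: 3.

3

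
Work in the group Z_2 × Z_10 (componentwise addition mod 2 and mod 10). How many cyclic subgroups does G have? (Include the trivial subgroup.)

8

A cyclic subgroup of order d is generated by each of its φ(d) elements of order d, so the cyclic subgroups of order d number (#elements of order d)/φ(d).
Cyclic subgroups by order — order 1: 1; order 2: 3; order 5: 1; order 10: 3.
Total: 8.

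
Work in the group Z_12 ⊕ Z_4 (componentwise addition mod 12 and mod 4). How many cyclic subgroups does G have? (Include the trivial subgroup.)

20

Group the elements of G by the cyclic subgroup they generate; each cyclic subgroup of order d accounts for φ(d) elements.
Cyclic subgroups by order — order 1: 1; order 2: 3; order 3: 1; order 4: 6; order 6: 3; order 12: 6.
Total: 20.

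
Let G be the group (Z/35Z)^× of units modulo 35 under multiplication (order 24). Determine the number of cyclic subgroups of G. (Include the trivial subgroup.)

Each element a generates a cyclic subgroup ⟨a⟩; distinct elements may generate the same one (a cyclic group of order d has φ(d) generators).
Cyclic subgroups by order — order 1: 1; order 2: 3; order 3: 1; order 4: 2; order 6: 3; order 12: 2.
Total: 12.

12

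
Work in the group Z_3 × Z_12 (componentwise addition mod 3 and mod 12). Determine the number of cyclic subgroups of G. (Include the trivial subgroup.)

15

Each element a generates a cyclic subgroup ⟨a⟩; distinct elements may generate the same one (a cyclic group of order d has φ(d) generators).
Cyclic subgroups by order — order 1: 1; order 2: 1; order 3: 4; order 4: 1; order 6: 4; order 12: 4.
Total: 15.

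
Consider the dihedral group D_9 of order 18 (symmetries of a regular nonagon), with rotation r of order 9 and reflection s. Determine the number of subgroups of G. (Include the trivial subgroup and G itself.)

|G| = 18, so by Lagrange every subgroup order divides 18. Divisors: 1, 2, 3, 6, 9, 18.
Subgroups by order — order 1: 1; order 2: 9; order 3: 1; order 6: 3; order 9: 1; order 18: 1.
Total: 1 + 9 + 1 + 3 + 1 + 1 = 16.

16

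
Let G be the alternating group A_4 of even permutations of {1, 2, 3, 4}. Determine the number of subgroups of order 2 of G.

|G| = 12 and 2 | 12, so subgroups of order 2 are possible by Lagrange.
The subgroups of order 2 are: {e, (1 2)(3 4)}; {e, (1 3)(2 4)}; {e, (1 4)(2 3)}.
So G has 3 subgroups of order 2.

3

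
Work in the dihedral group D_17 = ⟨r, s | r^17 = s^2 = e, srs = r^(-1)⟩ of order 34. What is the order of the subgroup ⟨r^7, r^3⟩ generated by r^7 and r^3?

17

|⟨r^7⟩| = 17 and |⟨r^3⟩| = 17, so |H| is a multiple of lcm(17, 17) = 17 and divides |G| = 34.
Closing under the operation: H = {e, r, r^2, r^3, r^4, r^5, r^6, r^7, r^8, r^9, r^10, r^11, r^12, r^13, r^14, r^15, r^16}, so |H| = 17.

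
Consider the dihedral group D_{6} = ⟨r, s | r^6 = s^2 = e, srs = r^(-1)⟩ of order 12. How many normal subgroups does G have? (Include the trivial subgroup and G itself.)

7

G has 16 subgroups. Checking conjugation-invariance by order — order 1: 1/1 normal; order 2: 1/7 normal; order 3: 1/1 normal; order 4: 0/3 normal; order 6: 3/3 normal; order 12: 1/1 normal.
Total normal subgroups: 7.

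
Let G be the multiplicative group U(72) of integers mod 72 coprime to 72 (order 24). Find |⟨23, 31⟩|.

12

|⟨23⟩| = 6 and |⟨31⟩| = 6, so |H| is a multiple of lcm(6, 6) = 6 and divides |G| = 24.
Closing under the operation: H = {1, 7, 17, 23, 25, 31, 41, 47, 49, 55, 65, 71}, so |H| = 12.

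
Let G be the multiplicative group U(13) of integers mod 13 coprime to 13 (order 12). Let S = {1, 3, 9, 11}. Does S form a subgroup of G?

11 ∈ S but its inverse 6 ∉ S, so S is not a subgroup.

No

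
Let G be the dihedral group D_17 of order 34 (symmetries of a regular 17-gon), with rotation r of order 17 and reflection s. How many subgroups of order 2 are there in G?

17

|G| = 34 and 2 | 34, so subgroups of order 2 are possible by Lagrange.
The subgroups of order 2 are: {e, r^10s}; {e, r^11s}; {e, r^12s}; {e, r^13s}; … (17 in all).
So G has 17 subgroups of order 2.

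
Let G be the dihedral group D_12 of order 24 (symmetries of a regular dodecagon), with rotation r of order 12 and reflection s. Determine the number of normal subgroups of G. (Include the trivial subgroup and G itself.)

G has 34 subgroups. Checking conjugation-invariance by order — order 1: 1/1 normal; order 2: 1/13 normal; order 3: 1/1 normal; order 4: 1/7 normal; order 6: 1/5 normal; order 8: 0/3 normal; order 12: 3/3 normal; order 24: 1/1 normal.
Total normal subgroups: 9.

9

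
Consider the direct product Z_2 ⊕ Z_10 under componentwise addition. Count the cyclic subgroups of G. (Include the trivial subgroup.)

Each element a generates a cyclic subgroup ⟨a⟩; distinct elements may generate the same one (a cyclic group of order d has φ(d) generators).
Cyclic subgroups by order — order 1: 1; order 2: 3; order 5: 1; order 10: 3.
Total: 8.

8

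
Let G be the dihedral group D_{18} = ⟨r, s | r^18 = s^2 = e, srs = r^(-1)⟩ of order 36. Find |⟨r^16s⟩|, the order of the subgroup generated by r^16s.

2

Computing powers of r^16s: the smallest k with (r^16s)^k = e is k = 2.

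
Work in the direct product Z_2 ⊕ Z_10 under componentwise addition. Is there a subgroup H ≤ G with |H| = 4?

Yes

4 | 20. A subgroup of order 4 is {(0,0), (0,5), (1,0), (1,5)}.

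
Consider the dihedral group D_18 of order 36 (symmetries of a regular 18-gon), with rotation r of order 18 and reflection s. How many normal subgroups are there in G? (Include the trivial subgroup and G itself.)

9

G has 45 subgroups. Checking conjugation-invariance by order — order 1: 1/1 normal; order 2: 1/19 normal; order 3: 1/1 normal; order 4: 0/9 normal; order 6: 1/7 normal; order 9: 1/1 normal; order 12: 0/3 normal; order 18: 3/3 normal; order 36: 1/1 normal.
Total normal subgroups: 9.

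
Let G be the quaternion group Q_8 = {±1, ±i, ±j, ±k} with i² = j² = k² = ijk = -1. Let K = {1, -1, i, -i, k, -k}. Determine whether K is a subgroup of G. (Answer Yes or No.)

|K| = 6 does not divide |G| = 8, so by Lagrange K is not a subgroup.

No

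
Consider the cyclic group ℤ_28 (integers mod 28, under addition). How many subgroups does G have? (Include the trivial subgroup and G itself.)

6

Subgroups of the cyclic group ℤ_28 correspond bijectively to divisors of 28.
Divisors of 28: 1, 2, 4, 7, 14, 28.
So ℤ_28 has 6 subgroups.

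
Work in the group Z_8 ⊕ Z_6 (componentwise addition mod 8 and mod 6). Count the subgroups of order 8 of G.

3

|G| = 48 and 8 | 48, so subgroups of order 8 are possible by Lagrange.
The subgroups of order 8 are: {(0,0), (0,3), (2,0), (2,3), (4,0), (4,3), (6,0), (6,3)}; {(0,0), (1,0), (2,0), (3,0), (4,0), (5,0), (6,0), (7,0)}; {(0,0), (1,3), (2,0), (3,3), (4,0), (5,3), (6,0), (7,3)}.
So G has 3 subgroups of order 8.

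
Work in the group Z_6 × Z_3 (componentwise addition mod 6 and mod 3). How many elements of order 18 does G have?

An element (a,b) has order lcm(ord(a), ord(b)); count pairs with lcm equal to 18.
Enumerating gives 0 such elements.

0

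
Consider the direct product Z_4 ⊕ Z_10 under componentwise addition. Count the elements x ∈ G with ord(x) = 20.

An element (a,b) has order lcm(ord(a), ord(b)); count pairs with lcm equal to 20.
Enumerating gives 16 such elements.

16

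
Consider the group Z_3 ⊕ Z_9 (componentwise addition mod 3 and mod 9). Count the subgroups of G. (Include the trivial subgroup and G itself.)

10

|G| = 27, so by Lagrange every subgroup order divides 27. Divisors: 1, 3, 9, 27.
Subgroups by order — order 1: 1; order 3: 4; order 9: 4; order 27: 1.
Total: 1 + 4 + 4 + 1 = 10.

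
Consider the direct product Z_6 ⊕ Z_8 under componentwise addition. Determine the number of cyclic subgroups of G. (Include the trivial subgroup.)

A cyclic subgroup of order d is generated by each of its φ(d) elements of order d, so the cyclic subgroups of order d number (#elements of order d)/φ(d).
Cyclic subgroups by order — order 1: 1; order 2: 3; order 3: 1; order 4: 2; order 6: 3; order 8: 2; order 12: 2; order 24: 2.
Total: 16.

16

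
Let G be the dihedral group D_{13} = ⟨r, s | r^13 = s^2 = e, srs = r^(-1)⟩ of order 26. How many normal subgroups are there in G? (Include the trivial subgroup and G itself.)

3

G has 16 subgroups. Checking conjugation-invariance by order — order 1: 1/1 normal; order 2: 0/13 normal; order 13: 1/1 normal; order 26: 1/1 normal.
Total normal subgroups: 3.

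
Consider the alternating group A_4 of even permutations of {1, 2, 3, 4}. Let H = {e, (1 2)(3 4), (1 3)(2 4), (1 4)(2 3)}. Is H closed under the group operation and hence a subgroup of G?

|H| = 4 divides |G| = 12, consistent with Lagrange.
H contains the identity, every element's inverse is in H, and H is closed under ∘: it is a subgroup.

Yes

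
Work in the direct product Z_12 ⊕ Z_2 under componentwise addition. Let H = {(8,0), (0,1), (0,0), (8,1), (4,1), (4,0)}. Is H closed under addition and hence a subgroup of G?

|H| = 6 divides |G| = 24, consistent with Lagrange.
H contains the identity, every element's inverse is in H, and H is closed under +: it is a subgroup.
In fact H = ⟨(4,1)⟩.

Yes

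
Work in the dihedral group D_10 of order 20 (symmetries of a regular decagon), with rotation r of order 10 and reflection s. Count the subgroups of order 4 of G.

|G| = 20 and 4 | 20, so subgroups of order 4 are possible by Lagrange.
The subgroups of order 4 are: {e, r^5, r^2s, r^7s}; {e, r^5, r^3s, r^8s}; {e, r^5, r^4s, r^9s}; {e, r^5, s, r^5s}; … (5 in all).
So G has 5 subgroups of order 4.

5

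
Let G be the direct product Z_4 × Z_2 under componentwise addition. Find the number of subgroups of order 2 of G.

3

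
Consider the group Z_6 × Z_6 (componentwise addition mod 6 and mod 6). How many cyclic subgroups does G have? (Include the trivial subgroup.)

20

A cyclic subgroup of order d is generated by each of its φ(d) elements of order d, so the cyclic subgroups of order d number (#elements of order d)/φ(d).
Cyclic subgroups by order — order 1: 1; order 2: 3; order 3: 4; order 6: 12.
Total: 20.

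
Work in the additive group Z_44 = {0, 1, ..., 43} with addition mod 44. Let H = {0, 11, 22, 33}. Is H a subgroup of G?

Yes

|H| = 4 divides |G| = 44, consistent with Lagrange.
H contains the identity, every element's inverse is in H, and H is closed under +: it is a subgroup.
In fact H = ⟨33⟩.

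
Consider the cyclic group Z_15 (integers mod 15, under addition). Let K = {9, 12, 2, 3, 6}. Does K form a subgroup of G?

The identity 0 ∉ K, so K is not a subgroup.

No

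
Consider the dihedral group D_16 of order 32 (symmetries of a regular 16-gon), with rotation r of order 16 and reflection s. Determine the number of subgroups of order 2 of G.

17

|G| = 32 and 2 | 32, so subgroups of order 2 are possible by Lagrange.
The subgroups of order 2 are: {e, r^10s}; {e, r^11s}; {e, r^12s}; {e, r^13s}; … (17 in all).
So G has 17 subgroups of order 2.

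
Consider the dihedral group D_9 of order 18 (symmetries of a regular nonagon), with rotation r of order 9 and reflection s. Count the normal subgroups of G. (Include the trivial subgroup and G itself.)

4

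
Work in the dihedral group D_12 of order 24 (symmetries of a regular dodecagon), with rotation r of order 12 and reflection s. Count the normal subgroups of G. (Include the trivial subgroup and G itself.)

G has 34 subgroups. Checking conjugation-invariance by order — order 1: 1/1 normal; order 2: 1/13 normal; order 3: 1/1 normal; order 4: 1/7 normal; order 6: 1/5 normal; order 8: 0/3 normal; order 12: 3/3 normal; order 24: 1/1 normal.
Total normal subgroups: 9.

9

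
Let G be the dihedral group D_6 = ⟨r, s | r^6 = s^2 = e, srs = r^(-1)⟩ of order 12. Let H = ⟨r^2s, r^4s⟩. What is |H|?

6

|⟨r^2s⟩| = 2 and |⟨r^4s⟩| = 2, so |H| is a multiple of lcm(2, 2) = 2 and divides |G| = 12.
Closing under the operation: H = {e, r^2, r^4, s, r^2s, r^4s}, so |H| = 6.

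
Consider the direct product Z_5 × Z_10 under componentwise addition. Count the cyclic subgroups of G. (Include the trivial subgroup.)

14

Each element a generates a cyclic subgroup ⟨a⟩; distinct elements may generate the same one (a cyclic group of order d has φ(d) generators).
Cyclic subgroups by order — order 1: 1; order 2: 1; order 5: 6; order 10: 6.
Total: 14.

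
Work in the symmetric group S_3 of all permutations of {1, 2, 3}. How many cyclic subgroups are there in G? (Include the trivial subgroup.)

5

Group the elements of G by the cyclic subgroup they generate; each cyclic subgroup of order d accounts for φ(d) elements.
Cyclic subgroups by order — order 1: 1; order 2: 3; order 3: 1.
Total: 5.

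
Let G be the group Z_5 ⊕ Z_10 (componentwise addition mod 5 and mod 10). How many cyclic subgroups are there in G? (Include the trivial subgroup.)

Group the elements of G by the cyclic subgroup they generate; each cyclic subgroup of order d accounts for φ(d) elements.
Cyclic subgroups by order — order 1: 1; order 2: 1; order 5: 6; order 10: 6.
Total: 14.

14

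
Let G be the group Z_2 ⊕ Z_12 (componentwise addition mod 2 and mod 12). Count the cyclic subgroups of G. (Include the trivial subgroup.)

A cyclic subgroup of order d is generated by each of its φ(d) elements of order d, so the cyclic subgroups of order d number (#elements of order d)/φ(d).
Cyclic subgroups by order — order 1: 1; order 2: 3; order 3: 1; order 4: 2; order 6: 3; order 12: 2.
Total: 12.

12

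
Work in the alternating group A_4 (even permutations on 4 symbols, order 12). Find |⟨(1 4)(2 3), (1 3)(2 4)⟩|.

|⟨(1 4)(2 3)⟩| = 2 and |⟨(1 3)(2 4)⟩| = 2, so |H| is a multiple of lcm(2, 2) = 2 and divides |G| = 12.
Closing under the operation: H = {e, (1 2)(3 4), (1 3)(2 4), (1 4)(2 3)}, so |H| = 4.

4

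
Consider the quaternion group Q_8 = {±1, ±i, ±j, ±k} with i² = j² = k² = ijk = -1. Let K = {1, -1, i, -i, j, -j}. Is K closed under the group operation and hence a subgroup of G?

|K| = 6 does not divide |G| = 8, so by Lagrange K is not a subgroup.

No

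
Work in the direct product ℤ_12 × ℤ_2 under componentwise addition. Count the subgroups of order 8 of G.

|G| = 24 and 8 | 24, so subgroups of order 8 are possible by Lagrange.
The subgroups of order 8 are: {(0,0), (0,1), (3,0), (3,1), (6,0), (6,1), (9,0), (9,1)}.
So G has 1 subgroup of order 8.

1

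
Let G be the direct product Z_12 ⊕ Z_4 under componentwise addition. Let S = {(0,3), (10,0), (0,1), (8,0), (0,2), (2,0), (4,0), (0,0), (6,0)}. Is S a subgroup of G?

No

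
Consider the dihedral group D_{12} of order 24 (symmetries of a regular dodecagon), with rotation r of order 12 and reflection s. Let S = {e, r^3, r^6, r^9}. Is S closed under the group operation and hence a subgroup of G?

|S| = 4 divides |G| = 24, consistent with Lagrange.
S contains the identity, every element's inverse is in S, and S is closed under ·: it is a subgroup.
In fact S = ⟨r^9⟩.

Yes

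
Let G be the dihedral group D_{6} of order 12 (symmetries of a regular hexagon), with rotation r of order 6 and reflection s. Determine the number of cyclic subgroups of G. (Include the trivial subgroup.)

Group the elements of G by the cyclic subgroup they generate; each cyclic subgroup of order d accounts for φ(d) elements.
Cyclic subgroups by order — order 1: 1; order 2: 7; order 3: 1; order 6: 1.
Total: 10.

10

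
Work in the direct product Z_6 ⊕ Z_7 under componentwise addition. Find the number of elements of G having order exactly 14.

An element (a,b) has order lcm(ord(a), ord(b)); count pairs with lcm equal to 14.
Enumerating gives 6 such elements.

6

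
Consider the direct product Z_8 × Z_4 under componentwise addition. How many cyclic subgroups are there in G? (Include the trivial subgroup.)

14

A cyclic subgroup of order d is generated by each of its φ(d) elements of order d, so the cyclic subgroups of order d number (#elements of order d)/φ(d).
Cyclic subgroups by order — order 1: 1; order 2: 3; order 4: 6; order 8: 4.
Total: 14.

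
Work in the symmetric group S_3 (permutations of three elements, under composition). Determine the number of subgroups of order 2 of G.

3

|G| = 6 and 2 | 6, so subgroups of order 2 are possible by Lagrange.
The subgroups of order 2 are: {e, (1 2)}; {e, (1 3)}; {e, (2 3)}.
So G has 3 subgroups of order 2.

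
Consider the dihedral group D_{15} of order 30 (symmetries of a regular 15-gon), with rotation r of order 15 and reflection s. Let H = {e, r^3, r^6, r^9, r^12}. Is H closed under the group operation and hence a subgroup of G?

Yes

|H| = 5 divides |G| = 30, consistent with Lagrange.
H contains the identity, every element's inverse is in H, and H is closed under ·: it is a subgroup.
In fact H = ⟨r^9⟩.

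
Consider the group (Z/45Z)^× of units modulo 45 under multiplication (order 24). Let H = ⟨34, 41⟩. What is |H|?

12

|⟨34⟩| = 6 and |⟨41⟩| = 6, so |H| is a multiple of lcm(6, 6) = 6 and divides |G| = 24.
Closing under the operation: H = {1, 4, 11, 14, 16, 19, 26, 29, 31, 34, 41, 44}, so |H| = 12.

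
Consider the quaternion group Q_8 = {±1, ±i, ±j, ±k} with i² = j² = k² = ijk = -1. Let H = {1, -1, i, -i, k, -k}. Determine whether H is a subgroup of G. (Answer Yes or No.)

No

|H| = 6 does not divide |G| = 8, so by Lagrange H is not a subgroup.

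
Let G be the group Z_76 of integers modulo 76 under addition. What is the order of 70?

38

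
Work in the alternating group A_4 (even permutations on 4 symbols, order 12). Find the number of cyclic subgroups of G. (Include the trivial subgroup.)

8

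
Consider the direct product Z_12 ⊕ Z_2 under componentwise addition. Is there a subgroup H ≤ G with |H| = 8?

Yes

8 | 24. A subgroup of order 8 is {(0,0), (0,1), (3,0), (3,1), (6,0), (6,1), (9,0), (9,1)}.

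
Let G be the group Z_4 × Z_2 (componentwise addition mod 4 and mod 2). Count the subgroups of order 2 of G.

3

|G| = 8 and 2 | 8, so subgroups of order 2 are possible by Lagrange.
The subgroups of order 2 are: {(0,0), (0,1)}; {(0,0), (2,0)}; {(0,0), (2,1)}.
So G has 3 subgroups of order 2.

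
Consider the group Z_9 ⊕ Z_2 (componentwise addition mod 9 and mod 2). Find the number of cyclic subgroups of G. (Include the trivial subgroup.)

Group the elements of G by the cyclic subgroup they generate; each cyclic subgroup of order d accounts for φ(d) elements.
Cyclic subgroups by order — order 1: 1; order 2: 1; order 3: 1; order 6: 1; order 9: 1; order 18: 1.
Total: 6.

6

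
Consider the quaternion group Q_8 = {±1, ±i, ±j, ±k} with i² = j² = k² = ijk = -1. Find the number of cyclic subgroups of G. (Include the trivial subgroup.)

5

Each element a generates a cyclic subgroup ⟨a⟩; distinct elements may generate the same one (a cyclic group of order d has φ(d) generators).
Cyclic subgroups by order — order 1: 1; order 2: 1; order 4: 3.
Total: 5.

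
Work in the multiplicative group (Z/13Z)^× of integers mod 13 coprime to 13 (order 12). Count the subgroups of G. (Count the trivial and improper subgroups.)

6

|G| = 12, so by Lagrange every subgroup order divides 12. Divisors: 1, 2, 3, 4, 6, 12.
Subgroups by order — order 1: 1; order 2: 1; order 3: 1; order 4: 1; order 6: 1; order 12: 1.
Total: 1 + 1 + 1 + 1 + 1 + 1 = 6.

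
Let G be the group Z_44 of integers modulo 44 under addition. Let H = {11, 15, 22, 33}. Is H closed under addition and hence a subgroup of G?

The identity 0 ∉ H, so H is not a subgroup.

No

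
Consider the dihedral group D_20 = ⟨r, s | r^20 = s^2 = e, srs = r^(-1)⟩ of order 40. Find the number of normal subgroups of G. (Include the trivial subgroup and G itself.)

9

G has 48 subgroups. Checking conjugation-invariance by order — order 1: 1/1 normal; order 2: 1/21 normal; order 4: 1/11 normal; order 5: 1/1 normal; order 8: 0/5 normal; order 10: 1/5 normal; order 20: 3/3 normal; order 40: 1/1 normal.
Total normal subgroups: 9.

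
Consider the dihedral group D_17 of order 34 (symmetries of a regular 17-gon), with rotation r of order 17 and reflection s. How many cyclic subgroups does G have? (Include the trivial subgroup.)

19

Group the elements of G by the cyclic subgroup they generate; each cyclic subgroup of order d accounts for φ(d) elements.
Cyclic subgroups by order — order 1: 1; order 2: 17; order 17: 1.
Total: 19.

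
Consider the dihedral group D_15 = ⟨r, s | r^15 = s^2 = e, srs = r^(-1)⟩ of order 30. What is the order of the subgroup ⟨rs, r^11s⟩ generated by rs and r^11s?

6

|⟨rs⟩| = 2 and |⟨r^11s⟩| = 2, so |H| is a multiple of lcm(2, 2) = 2 and divides |G| = 30.
Closing under the operation: H = {e, r^5, r^10, rs, r^6s, r^11s}, so |H| = 6.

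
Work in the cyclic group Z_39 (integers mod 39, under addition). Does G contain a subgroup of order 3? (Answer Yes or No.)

Yes

3 | 39. A subgroup of order 3 is {0, 13, 26}.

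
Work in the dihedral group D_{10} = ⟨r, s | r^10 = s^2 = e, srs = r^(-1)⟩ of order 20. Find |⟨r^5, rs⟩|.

|⟨r^5⟩| = 2 and |⟨rs⟩| = 2, so |H| is a multiple of lcm(2, 2) = 2 and divides |G| = 20.
Closing under the operation: H = {e, r^5, rs, r^6s}, so |H| = 4.

4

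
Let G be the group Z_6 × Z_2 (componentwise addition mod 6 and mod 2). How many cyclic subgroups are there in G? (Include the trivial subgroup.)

8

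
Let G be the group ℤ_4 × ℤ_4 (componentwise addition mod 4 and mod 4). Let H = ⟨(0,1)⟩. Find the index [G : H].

|⟨(0,1)⟩| = 4 and |G| = 16.
By Lagrange, [G : H] = |G|/|H| = 16/4 = 4.

4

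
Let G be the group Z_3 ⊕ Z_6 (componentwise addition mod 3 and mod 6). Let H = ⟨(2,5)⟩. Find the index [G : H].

3

|⟨(2,5)⟩| = 6 and |G| = 18.
By Lagrange, [G : H] = |G|/|H| = 18/6 = 3.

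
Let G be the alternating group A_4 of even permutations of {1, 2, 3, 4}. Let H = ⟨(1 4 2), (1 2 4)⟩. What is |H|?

|⟨(1 4 2)⟩| = 3 and |⟨(1 2 4)⟩| = 3, so |H| is a multiple of lcm(3, 3) = 3 and divides |G| = 12.
Closing under the operation: H = {e, (1 2 4), (1 4 2)}, so |H| = 3.

3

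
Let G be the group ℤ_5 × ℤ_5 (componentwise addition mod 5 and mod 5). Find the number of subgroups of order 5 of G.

6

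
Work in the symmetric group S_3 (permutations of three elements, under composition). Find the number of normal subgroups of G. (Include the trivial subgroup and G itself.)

G has 6 subgroups. Checking conjugation-invariance by order — order 1: 1/1 normal; order 2: 0/3 normal; order 3: 1/1 normal; order 6: 1/1 normal.
Total normal subgroups: 3.

3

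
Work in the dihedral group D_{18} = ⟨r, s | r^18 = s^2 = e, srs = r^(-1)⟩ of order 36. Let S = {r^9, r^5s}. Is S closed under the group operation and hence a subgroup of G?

No

The identity e ∉ S, so S is not a subgroup.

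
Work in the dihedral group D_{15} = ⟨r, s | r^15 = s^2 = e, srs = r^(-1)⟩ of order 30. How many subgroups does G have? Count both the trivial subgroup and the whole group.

|G| = 30, so by Lagrange every subgroup order divides 30. Divisors: 1, 2, 3, 5, 6, 10, 15, 30.
Subgroups by order — order 1: 1; order 2: 15; order 3: 1; order 5: 1; order 6: 5; order 10: 3; order 15: 1; order 30: 1.
Total: 1 + 15 + 1 + 1 + 5 + 3 + 1 + 1 = 28.

28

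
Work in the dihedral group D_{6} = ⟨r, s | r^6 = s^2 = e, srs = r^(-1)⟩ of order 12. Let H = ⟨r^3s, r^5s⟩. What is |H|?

6

|⟨r^3s⟩| = 2 and |⟨r^5s⟩| = 2, so |H| is a multiple of lcm(2, 2) = 2 and divides |G| = 12.
Closing under the operation: H = {e, r^2, r^4, rs, r^3s, r^5s}, so |H| = 6.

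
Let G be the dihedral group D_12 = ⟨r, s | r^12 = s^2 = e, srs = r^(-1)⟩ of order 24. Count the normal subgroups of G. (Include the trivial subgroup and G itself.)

9

G has 34 subgroups. Checking conjugation-invariance by order — order 1: 1/1 normal; order 2: 1/13 normal; order 3: 1/1 normal; order 4: 1/7 normal; order 6: 1/5 normal; order 8: 0/3 normal; order 12: 3/3 normal; order 24: 1/1 normal.
Total normal subgroups: 9.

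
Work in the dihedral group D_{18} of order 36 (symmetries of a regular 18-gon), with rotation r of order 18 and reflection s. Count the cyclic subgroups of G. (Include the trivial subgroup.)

Group the elements of G by the cyclic subgroup they generate; each cyclic subgroup of order d accounts for φ(d) elements.
Cyclic subgroups by order — order 1: 1; order 2: 19; order 3: 1; order 6: 1; order 9: 1; order 18: 1.
Total: 24.

24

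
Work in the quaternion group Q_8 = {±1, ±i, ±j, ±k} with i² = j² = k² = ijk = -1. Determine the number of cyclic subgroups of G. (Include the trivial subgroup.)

Each element a generates a cyclic subgroup ⟨a⟩; distinct elements may generate the same one (a cyclic group of order d has φ(d) generators).
Cyclic subgroups by order — order 1: 1; order 2: 1; order 4: 3.
Total: 5.

5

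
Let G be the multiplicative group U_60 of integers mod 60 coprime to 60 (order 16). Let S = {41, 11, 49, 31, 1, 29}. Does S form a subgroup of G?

|S| = 6 does not divide |G| = 16, so by Lagrange S is not a subgroup.

No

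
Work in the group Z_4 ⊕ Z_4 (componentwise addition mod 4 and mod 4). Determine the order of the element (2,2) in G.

2

The order of (2,2) in Z_4 × Z_4 is lcm(ord(2) in Z_4, ord(2) in Z_4).
ord(2) = 2 and ord(2) = 2, so |⟨(2,2)⟩| = lcm(2, 2) = 2.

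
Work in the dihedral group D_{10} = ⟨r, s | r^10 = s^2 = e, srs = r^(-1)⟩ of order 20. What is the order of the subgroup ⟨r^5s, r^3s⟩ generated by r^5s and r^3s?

|⟨r^5s⟩| = 2 and |⟨r^3s⟩| = 2, so |H| is a multiple of lcm(2, 2) = 2 and divides |G| = 20.
Closing under the operation: H = {e, r^2, r^4, r^6, r^8, rs, r^3s, r^5s, r^7s, r^9s}, so |H| = 10.

10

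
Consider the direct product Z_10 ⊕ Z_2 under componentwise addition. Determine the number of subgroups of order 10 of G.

3

|G| = 20 and 10 | 20, so subgroups of order 10 are possible by Lagrange.
The subgroups of order 10 are: {(0,0), (0,1), (2,0), (2,1), (4,0), (4,1), (6,0), (6,1), (8,0), (8,1)}; {(0,0), (1,0), (2,0), (3,0), (4,0), (5,0), (6,0), (7,0), (8,0), (9,0)}; {(0,0), (1,1), (2,0), (3,1), (4,0), (5,1), (6,0), (7,1), (8,0), (9,1)}.
So G has 3 subgroups of order 10.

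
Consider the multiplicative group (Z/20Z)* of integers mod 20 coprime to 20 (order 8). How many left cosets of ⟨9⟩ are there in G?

|⟨9⟩| = 2 and |G| = 8.
By Lagrange, [G : H] = |G|/|H| = 8/2 = 4.

4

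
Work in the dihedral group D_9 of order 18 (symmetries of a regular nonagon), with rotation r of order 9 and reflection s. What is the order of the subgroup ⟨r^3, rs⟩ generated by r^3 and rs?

|⟨r^3⟩| = 3 and |⟨rs⟩| = 2, so |H| is a multiple of lcm(3, 2) = 6 and divides |G| = 18.
Closing under the operation: H = {e, r^3, r^6, rs, r^4s, r^7s}, so |H| = 6.

6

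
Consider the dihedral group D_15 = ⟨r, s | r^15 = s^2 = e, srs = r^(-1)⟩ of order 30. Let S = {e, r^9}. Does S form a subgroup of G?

r^9 ∈ S but its inverse r^6 ∉ S, so S is not a subgroup.

No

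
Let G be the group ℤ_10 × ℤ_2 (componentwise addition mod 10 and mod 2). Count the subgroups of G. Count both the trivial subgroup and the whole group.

|G| = 20, so by Lagrange every subgroup order divides 20. Divisors: 1, 2, 4, 5, 10, 20.
Subgroups by order — order 1: 1; order 2: 3; order 4: 1; order 5: 1; order 10: 3; order 20: 1.
Total: 1 + 3 + 1 + 1 + 3 + 1 = 10.

10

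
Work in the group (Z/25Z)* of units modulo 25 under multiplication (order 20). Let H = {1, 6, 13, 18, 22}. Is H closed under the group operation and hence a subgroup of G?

No

18 ∈ H but its inverse 7 ∉ H, so H is not a subgroup.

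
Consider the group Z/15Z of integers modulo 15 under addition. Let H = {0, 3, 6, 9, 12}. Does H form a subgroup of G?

|H| = 5 divides |G| = 15, consistent with Lagrange.
H contains the identity, every element's inverse is in H, and H is closed under +: it is a subgroup.
In fact H = ⟨3⟩.

Yes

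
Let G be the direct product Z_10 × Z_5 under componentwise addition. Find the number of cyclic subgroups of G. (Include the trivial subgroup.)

14

A cyclic subgroup of order d is generated by each of its φ(d) elements of order d, so the cyclic subgroups of order d number (#elements of order d)/φ(d).
Cyclic subgroups by order — order 1: 1; order 2: 1; order 5: 6; order 10: 6.
Total: 14.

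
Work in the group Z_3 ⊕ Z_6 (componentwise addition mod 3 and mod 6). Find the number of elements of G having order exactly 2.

1

An element (a,b) has order lcm(ord(a), ord(b)); count pairs with lcm equal to 2.
Enumerating gives 1 such elements.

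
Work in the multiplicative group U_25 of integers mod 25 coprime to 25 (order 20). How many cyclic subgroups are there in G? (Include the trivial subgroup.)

Group the elements of G by the cyclic subgroup they generate; each cyclic subgroup of order d accounts for φ(d) elements.
Cyclic subgroups by order — order 1: 1; order 2: 1; order 4: 1; order 5: 1; order 10: 1; order 20: 1.
Total: 6.

6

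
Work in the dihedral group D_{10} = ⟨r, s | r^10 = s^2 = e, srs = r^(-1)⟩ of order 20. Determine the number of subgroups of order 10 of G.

|G| = 20 and 10 | 20, so subgroups of order 10 are possible by Lagrange.
The subgroups of order 10 are: {e, r, r^2, r^3, r^4, r^5, r^6, r^7, r^8, r^9}; {e, r^2, r^4, r^6, r^8, s, r^2s, r^4s, r^6s, r^8s}; {e, r^2, r^4, r^6, r^8, rs, r^3s, r^5s, r^7s, r^9s}.
So G has 3 subgroups of order 10.

3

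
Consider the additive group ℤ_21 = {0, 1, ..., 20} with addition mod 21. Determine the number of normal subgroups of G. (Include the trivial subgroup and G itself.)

4

G is abelian, so every subgroup is normal.
G has 4 subgroups in total, hence 4 normal subgroups.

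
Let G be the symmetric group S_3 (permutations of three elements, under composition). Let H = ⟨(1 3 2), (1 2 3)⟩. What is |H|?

|⟨(1 3 2)⟩| = 3 and |⟨(1 2 3)⟩| = 3, so |H| is a multiple of lcm(3, 3) = 3 and divides |G| = 6.
Closing under the operation: H = {e, (1 2 3), (1 3 2)}, so |H| = 3.

3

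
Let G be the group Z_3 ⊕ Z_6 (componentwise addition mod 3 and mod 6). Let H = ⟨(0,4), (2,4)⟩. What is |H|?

9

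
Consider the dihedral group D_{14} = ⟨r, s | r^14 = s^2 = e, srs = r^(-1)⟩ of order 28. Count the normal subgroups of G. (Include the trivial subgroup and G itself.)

7

G has 28 subgroups. Checking conjugation-invariance by order — order 1: 1/1 normal; order 2: 1/15 normal; order 4: 0/7 normal; order 7: 1/1 normal; order 14: 3/3 normal; order 28: 1/1 normal.
Total normal subgroups: 7.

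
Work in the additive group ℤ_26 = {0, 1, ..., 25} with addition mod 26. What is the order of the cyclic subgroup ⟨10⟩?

13

In ℤ_26, the order of an element a is n/gcd(a, n).
gcd(10, 26) = 2, so |⟨10⟩| = 26/2 = 13.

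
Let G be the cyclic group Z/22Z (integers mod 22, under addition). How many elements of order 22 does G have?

In a cyclic group of order 22, the number of elements of order d (for d | 22) is φ(d).
φ(22) = 10.

10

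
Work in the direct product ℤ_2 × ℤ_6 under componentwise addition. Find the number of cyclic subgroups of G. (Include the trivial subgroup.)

A cyclic subgroup of order d is generated by each of its φ(d) elements of order d, so the cyclic subgroups of order d number (#elements of order d)/φ(d).
Cyclic subgroups by order — order 1: 1; order 2: 3; order 3: 1; order 6: 3.
Total: 8.

8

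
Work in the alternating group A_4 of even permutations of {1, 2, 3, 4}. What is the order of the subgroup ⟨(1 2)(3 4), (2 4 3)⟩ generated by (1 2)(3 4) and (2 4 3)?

|⟨(1 2)(3 4)⟩| = 2 and |⟨(2 4 3)⟩| = 3, so |H| is a multiple of lcm(2, 3) = 6 and divides |G| = 12.
Closing {(1 2)(3 4), (2 4 3)} under the group operation gives all of G, so |H| = 12.

12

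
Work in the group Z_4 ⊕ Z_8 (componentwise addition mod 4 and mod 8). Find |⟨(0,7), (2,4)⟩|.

16

|⟨(0,7)⟩| = 8 and |⟨(2,4)⟩| = 2, so |H| is a multiple of lcm(8, 2) = 8 and divides |G| = 32.
Closing under the operation: H = {(0,0), (0,1), (0,2), (0,3), (0,4), (0,5), (0,6), (0,7), (2,0), (2,1), (2,2), (2,3), (2,4), (2,5), (2,6), (2,7)}, so |H| = 16.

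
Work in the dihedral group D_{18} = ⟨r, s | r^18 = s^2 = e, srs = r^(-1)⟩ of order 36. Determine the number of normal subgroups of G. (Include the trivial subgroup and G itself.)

9

G has 45 subgroups. Checking conjugation-invariance by order — order 1: 1/1 normal; order 2: 1/19 normal; order 3: 1/1 normal; order 4: 0/9 normal; order 6: 1/7 normal; order 9: 1/1 normal; order 12: 0/3 normal; order 18: 3/3 normal; order 36: 1/1 normal.
Total normal subgroups: 9.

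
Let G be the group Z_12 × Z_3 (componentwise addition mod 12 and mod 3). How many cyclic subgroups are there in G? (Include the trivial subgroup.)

Group the elements of G by the cyclic subgroup they generate; each cyclic subgroup of order d accounts for φ(d) elements.
Cyclic subgroups by order — order 1: 1; order 2: 1; order 3: 4; order 4: 1; order 6: 4; order 12: 4.
Total: 15.

15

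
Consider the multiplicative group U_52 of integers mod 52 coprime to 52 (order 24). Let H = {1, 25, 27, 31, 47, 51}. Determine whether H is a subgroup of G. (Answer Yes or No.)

No

Closure fails: 47 · 51 = 5 ∉ H. So H is not a subgroup.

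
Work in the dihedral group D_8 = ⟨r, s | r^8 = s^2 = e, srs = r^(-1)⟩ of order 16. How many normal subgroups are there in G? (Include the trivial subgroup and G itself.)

G has 19 subgroups. Checking conjugation-invariance by order — order 1: 1/1 normal; order 2: 1/9 normal; order 4: 1/5 normal; order 8: 3/3 normal; order 16: 1/1 normal.
Total normal subgroups: 7.

7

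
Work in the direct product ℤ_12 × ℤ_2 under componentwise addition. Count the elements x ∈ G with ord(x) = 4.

4

An element (a,b) has order lcm(ord(a), ord(b)); count pairs with lcm equal to 4.
Enumerating gives 4 such elements.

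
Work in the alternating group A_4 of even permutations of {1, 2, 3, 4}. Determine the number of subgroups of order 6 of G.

|G| = 12 and 6 | 12, so subgroups of order 6 are possible by Lagrange.
Checking all subgroups of G, none has order 6.
So G has 0 subgroups of order 6.

0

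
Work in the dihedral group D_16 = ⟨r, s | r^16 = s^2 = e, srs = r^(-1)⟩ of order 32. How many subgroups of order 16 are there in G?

3

|G| = 32 and 16 | 32, so subgroups of order 16 are possible by Lagrange.
The subgroups of order 16 are: {e, r, r^2, r^3, r^4, r^5, r^6, r^7, r^8, r^9, r^10, r^11, r^12, r^13, r^14, r^15}; {e, r^2, r^4, r^6, r^8, r^10, r^12, r^14, s, r^2s, r^4s, r^6s, r^8s, r^10s, r^12s, r^14s}; {e, r^2, r^4, r^6, r^8, r^10, r^12, r^14, rs, r^3s, r^5s, r^7s, r^9s, r^11s, r^13s, r^15s}.
So G has 3 subgroups of order 16.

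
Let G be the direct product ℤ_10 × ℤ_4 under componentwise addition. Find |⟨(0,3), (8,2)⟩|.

20

|⟨(0,3)⟩| = 4 and |⟨(8,2)⟩| = 10, so |H| is a multiple of lcm(4, 10) = 20 and divides |G| = 40.
Closing under the operation: H = {(0,0), (0,1), (0,2), (0,3), (2,0), (2,1), (2,2), (2,3), (4,0), (4,1), (4,2), (4,3), (6,0), (6,1), (6,2), (6,3), (8,0), (8,1), (8,2), (8,3)}, so |H| = 20.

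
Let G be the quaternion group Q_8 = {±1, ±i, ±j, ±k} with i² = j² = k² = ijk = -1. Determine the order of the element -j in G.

4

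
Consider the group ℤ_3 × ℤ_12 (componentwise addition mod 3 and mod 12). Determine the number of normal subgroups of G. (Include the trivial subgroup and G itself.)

18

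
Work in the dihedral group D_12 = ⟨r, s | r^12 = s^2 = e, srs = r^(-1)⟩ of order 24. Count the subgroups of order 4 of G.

7

|G| = 24 and 4 | 24, so subgroups of order 4 are possible by Lagrange.
The subgroups of order 4 are: {e, r^6, r^4s, r^10s}; {e, r^6, r^5s, r^11s}; {e, r^6, r^2s, r^8s}; {e, r^3, r^6, r^9}; … (7 in all).
So G has 7 subgroups of order 4.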